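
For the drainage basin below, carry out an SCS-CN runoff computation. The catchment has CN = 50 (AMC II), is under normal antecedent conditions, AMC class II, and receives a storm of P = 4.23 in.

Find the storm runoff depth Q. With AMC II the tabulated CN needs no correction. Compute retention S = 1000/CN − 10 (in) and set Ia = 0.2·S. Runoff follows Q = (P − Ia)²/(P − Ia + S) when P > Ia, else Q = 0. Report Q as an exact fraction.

Q = 49729/122300 in ≈ 0.407 in

AMC II — tabulated CN = 50 applies directly.
Retention S: 1000/CN − 10 with CN=50.000 → S = 10 ≈ 10.000 in
Ia = 0.2·10 = 2 in ≈ 2.000 in
Excess rainfall: 4.230 − 2.000 = 2.230 in; P > Ia so Q > 0
Q = (223/100)²/((223/100) + 10) = (49729/10000)/(1223/100) = 49729/122300 in ≈ 0.407 in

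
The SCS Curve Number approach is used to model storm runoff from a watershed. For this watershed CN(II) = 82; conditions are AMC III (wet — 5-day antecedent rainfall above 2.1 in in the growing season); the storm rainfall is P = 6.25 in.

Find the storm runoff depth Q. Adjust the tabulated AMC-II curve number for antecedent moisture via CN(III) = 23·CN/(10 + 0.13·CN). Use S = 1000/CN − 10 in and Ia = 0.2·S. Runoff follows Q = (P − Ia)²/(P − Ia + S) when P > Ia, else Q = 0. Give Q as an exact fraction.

CN(III) from CN(II)=82: (23·82)/(10 + 0.13·82) = 94300/1033 ≈ 91.288
S = 1000/(94300/1033) − 10 = 900/943 in ≈ 0.954 in
Initial abstraction Ia = S/5 = (900/943)/5 = 180/943 ≈ 0.191 in
Since P=6.250 > Ia=0.191: effective rainfall P−Ia = 22855/3772 in
Q: (22855/3772)² ÷ (26455/3772) = 104470205/19957652 in (≈ 5.235 in)

Q = 104470205/19957652 in ≈ 5.235 in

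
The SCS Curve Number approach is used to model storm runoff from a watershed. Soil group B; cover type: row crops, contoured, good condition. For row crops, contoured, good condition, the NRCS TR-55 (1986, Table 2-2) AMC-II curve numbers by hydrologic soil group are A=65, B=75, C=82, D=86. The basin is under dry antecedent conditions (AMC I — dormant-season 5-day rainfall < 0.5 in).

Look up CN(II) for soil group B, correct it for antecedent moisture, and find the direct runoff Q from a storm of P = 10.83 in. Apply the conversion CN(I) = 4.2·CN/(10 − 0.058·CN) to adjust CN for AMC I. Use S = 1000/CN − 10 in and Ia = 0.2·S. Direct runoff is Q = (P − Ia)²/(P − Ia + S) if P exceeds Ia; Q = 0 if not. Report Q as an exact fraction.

NRCS table: row crops, contoured, good condition, soil group B → CN(II) = 75
CN(I) from CN(II)=75: (4.2·75)/(10 − 0.058·75) = 6300/113 ≈ 55.752
S = 1000/(6300/113) − 10 = 500/63 in ≈ 7.937 in
Ia = 0.2S: 0.2·7.937 = 1.587 in (exactly 100/63)
Since P=10.830 > Ia=1.587: effective rainfall P−Ia = 58229/6300 in
Runoff Q = (P−Ia)²/(P−Ia+S) = (9.243)²/(9.243+7.937) = 3390616441/681842700 ≈ 4.973 in

Q = 3390616441/681842700 in ≈ 4.973 in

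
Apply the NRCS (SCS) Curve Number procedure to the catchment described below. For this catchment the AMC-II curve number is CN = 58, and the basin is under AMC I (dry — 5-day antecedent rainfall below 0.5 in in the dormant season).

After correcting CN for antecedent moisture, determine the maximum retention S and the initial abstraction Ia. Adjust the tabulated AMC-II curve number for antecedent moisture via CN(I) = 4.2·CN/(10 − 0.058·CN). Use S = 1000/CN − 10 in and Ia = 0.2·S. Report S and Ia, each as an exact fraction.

S = 500/29 in ≈ 17.241 in; Ia = 100/29 in ≈ 3.448 in

Adjust CN=58 to AMC I: 4.2·58/(10 − 0.058·58) → (1218/5) ÷ (1659/250) = 2900/79 ≈ 36.709
Retention S: 1000/CN − 10 with CN=36.709 → S = 500/29 ≈ 17.241 in
Initial abstraction Ia = S/5 = (500/29)/5 = 100/29 ≈ 3.448 in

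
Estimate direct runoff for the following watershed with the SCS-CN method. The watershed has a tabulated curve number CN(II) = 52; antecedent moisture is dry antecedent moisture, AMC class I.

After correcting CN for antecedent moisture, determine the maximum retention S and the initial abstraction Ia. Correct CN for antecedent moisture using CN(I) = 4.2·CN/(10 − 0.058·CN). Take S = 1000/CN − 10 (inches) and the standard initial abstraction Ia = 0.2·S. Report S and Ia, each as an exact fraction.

Adjust CN=52 to AMC I: 4.2·52/(10 − 0.058·52) → (1092/5) ÷ (873/125) = 9100/291 ≈ 31.271
S = 1000/(9100/291) − 10 = 2000/91 in ≈ 21.978 in
Ia = 0.2·(2000/91) = 400/91 in ≈ 4.396 in

S = 2000/91 in ≈ 21.978 in; Ia = 400/91 in ≈ 4.396 in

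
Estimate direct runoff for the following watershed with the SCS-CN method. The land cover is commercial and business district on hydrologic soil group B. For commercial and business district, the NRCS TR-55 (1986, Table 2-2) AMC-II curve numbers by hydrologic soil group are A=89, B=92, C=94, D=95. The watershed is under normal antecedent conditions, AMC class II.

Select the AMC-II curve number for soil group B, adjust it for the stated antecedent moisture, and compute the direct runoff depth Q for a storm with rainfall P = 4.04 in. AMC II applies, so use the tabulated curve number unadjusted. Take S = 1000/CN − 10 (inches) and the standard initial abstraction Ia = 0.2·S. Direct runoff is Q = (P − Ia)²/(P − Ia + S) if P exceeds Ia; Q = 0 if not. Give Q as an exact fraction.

Q = 4941729/1565725 in ≈ 3.156 in

NRCS table: commercial and business district, soil group B → CN(II) = 92
AMC II — tabulated CN = 92 applies directly.
Max retention: S = 1000/92 − 10 = 20/23 in (≈ 0.870 in)
Initial abstraction Ia = S/5 = (20/23)/5 = 4/23 ≈ 0.174 in
P − Ia = 4.040 − 0.174 = 2223/575 ≈ 3.866 in (> 0, runoff occurs)
Q: (2223/575)² ÷ (2723/575) = 4941729/1565725 in (≈ 3.156 in)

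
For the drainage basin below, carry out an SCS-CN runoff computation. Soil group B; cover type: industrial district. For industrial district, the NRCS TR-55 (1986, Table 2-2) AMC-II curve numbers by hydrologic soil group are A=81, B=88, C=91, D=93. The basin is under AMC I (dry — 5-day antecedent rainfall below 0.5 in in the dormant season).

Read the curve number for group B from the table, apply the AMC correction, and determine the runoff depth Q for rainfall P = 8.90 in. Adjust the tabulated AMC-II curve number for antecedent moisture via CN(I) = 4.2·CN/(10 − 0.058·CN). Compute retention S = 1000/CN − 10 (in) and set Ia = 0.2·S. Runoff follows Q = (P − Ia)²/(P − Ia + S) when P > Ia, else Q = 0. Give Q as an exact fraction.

Q = 40360609/6816810 in ≈ 5.921 in

NRCS table: industrial district, soil group B → CN(II) = 88
Dry (AMC I): CN(I) = 4.2·88/(10 − 0.058·88) = (1848/5)/(612/125) = 3850/51 ≈ 75.490
Retention S: 1000/CN − 10 with CN=75.490 → S = 250/77 ≈ 3.247 in
Initial abstraction Ia = S/5 = (250/77)/5 = 50/77 ≈ 0.649 in
Since P=8.900 > Ia=0.649: effective rainfall P−Ia = 6353/770 in
Runoff Q = (P−Ia)²/(P−Ia+S) = (8.251)²/(8.251+3.247) = 40360609/6816810 ≈ 5.921 in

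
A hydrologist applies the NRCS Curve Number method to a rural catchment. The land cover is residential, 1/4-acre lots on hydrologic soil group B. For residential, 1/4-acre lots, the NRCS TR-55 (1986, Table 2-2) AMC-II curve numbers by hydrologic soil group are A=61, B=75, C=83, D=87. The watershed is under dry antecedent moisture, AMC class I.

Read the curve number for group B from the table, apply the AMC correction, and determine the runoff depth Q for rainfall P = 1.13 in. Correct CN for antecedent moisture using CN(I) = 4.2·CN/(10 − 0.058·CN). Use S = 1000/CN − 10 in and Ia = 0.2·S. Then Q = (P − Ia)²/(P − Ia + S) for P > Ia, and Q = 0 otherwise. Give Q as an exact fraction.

NRCS table: residential, 1/4-acre lots, soil group B → CN(II) = 75
Adjust CN=75 to AMC I: 4.2·75/(10 − 0.058·75) → 315 ÷ (113/20) = 6300/113 ≈ 55.752
Max retention: S = 1000/(6300/113) − 10 = 500/63 in (≈ 7.937 in)
Ia = 0.2·(500/63) = 100/63 in ≈ 1.587 in
P = 1.130 ≤ Ia = 1.587 in: entire storm abstracted, Q = 0.

Q = 0 in ≈ 0.000 in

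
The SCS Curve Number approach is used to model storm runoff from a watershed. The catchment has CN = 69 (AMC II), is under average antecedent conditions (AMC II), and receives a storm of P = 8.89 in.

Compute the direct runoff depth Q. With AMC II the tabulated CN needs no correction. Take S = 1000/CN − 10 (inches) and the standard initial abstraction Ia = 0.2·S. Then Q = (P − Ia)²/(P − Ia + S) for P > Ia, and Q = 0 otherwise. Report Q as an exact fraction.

AMC II — tabulated CN = 69 applies directly.
Retention S: 1000/CN − 10 with CN=69.000 → S = 310/69 ≈ 4.493 in
Ia = 0.2·(310/69) = 62/69 in ≈ 0.899 in
P − Ia = 8.890 − 0.899 = 55141/6900 ≈ 7.991 in (> 0, runoff occurs)
Runoff Q = (P−Ia)²/(P−Ia+S) = (7.991)²/(7.991+4.493) = 3040529881/594372900 ≈ 5.116 in

Q = 3040529881/594372900 in ≈ 5.116 in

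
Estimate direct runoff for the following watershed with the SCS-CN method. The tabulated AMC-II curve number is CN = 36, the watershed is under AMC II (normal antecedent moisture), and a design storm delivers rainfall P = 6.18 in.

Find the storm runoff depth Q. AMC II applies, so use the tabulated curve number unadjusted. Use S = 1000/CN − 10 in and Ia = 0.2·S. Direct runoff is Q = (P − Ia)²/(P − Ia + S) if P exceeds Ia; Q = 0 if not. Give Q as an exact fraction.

CN(II) = 36; AMC II needs no correction.
Max retention: S = 1000/36 − 10 = 160/9 in (≈ 17.778 in)
Initial abstraction Ia = S/5 = (160/9)/5 = 32/9 ≈ 3.556 in
Since P=6.180 > Ia=3.556: effective rainfall P−Ia = 1181/450 in
Q = (1181/450)²/((1181/450) + 160/9) = (1394761/202500)/(9181/450) = 1394761/4131450 in ≈ 0.338 in

Q = 1394761/4131450 in ≈ 0.338 in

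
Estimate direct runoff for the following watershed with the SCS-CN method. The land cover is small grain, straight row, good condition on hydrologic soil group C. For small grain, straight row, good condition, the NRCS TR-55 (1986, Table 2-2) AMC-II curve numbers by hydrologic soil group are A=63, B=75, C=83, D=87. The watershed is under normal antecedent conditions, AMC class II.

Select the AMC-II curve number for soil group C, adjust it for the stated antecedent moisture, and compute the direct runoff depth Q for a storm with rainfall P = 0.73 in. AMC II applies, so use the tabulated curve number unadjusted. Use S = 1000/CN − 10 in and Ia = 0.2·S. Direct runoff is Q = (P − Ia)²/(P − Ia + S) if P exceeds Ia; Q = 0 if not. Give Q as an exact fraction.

NRCS table: small grain, straight row, good condition, soil group C → CN(II) = 83
AMC II — tabulated CN = 83 applies directly.
S = 1000/83 − 10 = 170/83 in ≈ 2.048 in
Initial abstraction Ia = S/5 = (170/83)/5 = 34/83 ≈ 0.410 in
P − Ia = 0.730 − 0.410 = 2659/8300 ≈ 0.320 in (> 0, runoff occurs)
Q = (2659/8300)²/((2659/8300) + 170/83) = (7070281/68890000)/(19659/8300) = 7070281/163169700 in ≈ 0.043 in

Q = 7070281/163169700 in ≈ 0.043 in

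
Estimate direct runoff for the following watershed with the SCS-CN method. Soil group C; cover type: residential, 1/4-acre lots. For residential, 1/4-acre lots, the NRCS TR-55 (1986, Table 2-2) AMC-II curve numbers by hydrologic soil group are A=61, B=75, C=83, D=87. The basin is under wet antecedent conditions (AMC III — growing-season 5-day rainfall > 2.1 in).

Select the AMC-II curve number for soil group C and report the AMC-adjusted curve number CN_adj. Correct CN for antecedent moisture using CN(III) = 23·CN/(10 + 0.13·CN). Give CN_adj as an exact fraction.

CN_adj = 190900/2079 ≈ 91.823

NRCS table: residential, 1/4-acre lots, soil group C → CN(II) = 83
Wet (AMC III): CN(III) = 23·83/(10 + 0.13·83) = 1909/(2079/100) = 190900/2079 ≈ 91.823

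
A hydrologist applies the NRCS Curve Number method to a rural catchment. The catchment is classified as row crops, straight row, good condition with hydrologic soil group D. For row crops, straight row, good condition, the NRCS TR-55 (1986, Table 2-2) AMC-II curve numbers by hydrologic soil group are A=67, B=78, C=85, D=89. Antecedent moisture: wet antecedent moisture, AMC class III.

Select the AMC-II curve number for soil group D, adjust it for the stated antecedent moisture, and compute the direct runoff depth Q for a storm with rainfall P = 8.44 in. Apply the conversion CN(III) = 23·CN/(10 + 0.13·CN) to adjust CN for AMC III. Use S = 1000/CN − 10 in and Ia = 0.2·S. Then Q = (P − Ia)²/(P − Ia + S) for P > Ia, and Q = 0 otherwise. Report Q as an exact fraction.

Q = 181831457889/23229202475 in ≈ 7.828 in

NRCS table: row crops, straight row, good condition, soil group D → CN(II) = 89
Wet (AMC III): CN(III) = 23·89/(10 + 0.13·89) = 2047/(2157/100) = 204700/2157 ≈ 94.900
Retention S: 1000/CN − 10 with CN=94.900 → S = 1100/2047 ≈ 0.537 in
Initial abstraction Ia = S/5 = (1100/2047)/5 = 220/2047 ≈ 0.107 in
Since P=8.440 > Ia=0.107: effective rainfall P−Ia = 426417/51175 in
Q: (426417/51175)² ÷ (453917/51175) = 181831457889/23229202475 in (≈ 7.828 in)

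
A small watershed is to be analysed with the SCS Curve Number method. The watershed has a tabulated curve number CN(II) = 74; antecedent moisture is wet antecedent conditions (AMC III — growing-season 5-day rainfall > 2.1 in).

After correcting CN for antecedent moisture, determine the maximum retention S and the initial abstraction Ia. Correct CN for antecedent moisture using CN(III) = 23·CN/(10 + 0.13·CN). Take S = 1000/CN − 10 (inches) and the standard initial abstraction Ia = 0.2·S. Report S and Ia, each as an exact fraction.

CN(III) from CN(II)=74: (23·74)/(10 + 0.13·74) = 85100/981 ≈ 86.748
Retention S: 1000/CN − 10 with CN=86.748 → S = 1300/851 ≈ 1.528 in
Initial abstraction Ia = S/5 = (1300/851)/5 = 260/851 ≈ 0.306 in

S = 1300/851 in ≈ 1.528 in; Ia = 260/851 in ≈ 0.306 in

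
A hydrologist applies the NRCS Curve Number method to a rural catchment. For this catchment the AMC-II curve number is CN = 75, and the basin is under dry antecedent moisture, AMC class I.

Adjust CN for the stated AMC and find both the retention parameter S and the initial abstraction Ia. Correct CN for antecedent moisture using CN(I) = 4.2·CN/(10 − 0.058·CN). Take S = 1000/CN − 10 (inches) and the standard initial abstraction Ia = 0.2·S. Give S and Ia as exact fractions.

Dry (AMC I): CN(I) = 4.2·75/(10 − 0.058·75) = 315/(113/20) = 6300/113 ≈ 55.752
S = 1000/(6300/113) − 10 = 500/63 in ≈ 7.937 in
Ia = 0.2·(500/63) = 100/63 in ≈ 1.587 in

S = 500/63 in ≈ 7.937 in; Ia = 100/63 in ≈ 1.587 in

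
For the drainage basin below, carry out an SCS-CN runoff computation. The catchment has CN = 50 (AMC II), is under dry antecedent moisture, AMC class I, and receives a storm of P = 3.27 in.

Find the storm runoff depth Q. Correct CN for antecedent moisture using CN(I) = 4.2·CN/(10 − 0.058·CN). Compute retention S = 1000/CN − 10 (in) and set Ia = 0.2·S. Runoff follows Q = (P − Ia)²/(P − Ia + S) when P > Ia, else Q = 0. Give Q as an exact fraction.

Q = 0 in ≈ 0.000 in

CN(I) from CN(II)=50: (4.2·50)/(10 − 0.058·50) = 2100/71 ≈ 29.577
S = 1000/(2100/71) − 10 = 500/21 in ≈ 23.810 in
Ia = 0.2S: 0.2·23.810 = 4.762 in (exactly 100/21)
P = 3.270 ≤ Ia = 4.762 in: entire storm abstracted, Q = 0.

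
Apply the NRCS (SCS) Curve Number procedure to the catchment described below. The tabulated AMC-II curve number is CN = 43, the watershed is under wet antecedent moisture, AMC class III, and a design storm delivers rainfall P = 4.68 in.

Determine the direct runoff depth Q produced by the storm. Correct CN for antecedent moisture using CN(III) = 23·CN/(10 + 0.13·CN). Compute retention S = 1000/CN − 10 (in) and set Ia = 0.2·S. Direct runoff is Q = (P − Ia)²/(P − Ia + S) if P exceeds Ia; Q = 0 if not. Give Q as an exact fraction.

Adjust CN=43 to AMC III: 23·43/(10 + 0.13·43) → 989 ÷ (1559/100) = 98900/1559 ≈ 63.438
Retention S: 1000/CN − 10 with CN=63.438 → S = 5700/989 ≈ 5.763 in
Ia = 0.2·(5700/989) = 1140/989 in ≈ 1.153 in
P − Ia = 4.680 − 1.153 = 87213/24725 ≈ 3.527 in (> 0, runoff occurs)
Q: (87213/24725)² ÷ (229713/24725) = 2535369123/1893217975 in (≈ 1.339 in)

Q = 2535369123/1893217975 in ≈ 1.339 in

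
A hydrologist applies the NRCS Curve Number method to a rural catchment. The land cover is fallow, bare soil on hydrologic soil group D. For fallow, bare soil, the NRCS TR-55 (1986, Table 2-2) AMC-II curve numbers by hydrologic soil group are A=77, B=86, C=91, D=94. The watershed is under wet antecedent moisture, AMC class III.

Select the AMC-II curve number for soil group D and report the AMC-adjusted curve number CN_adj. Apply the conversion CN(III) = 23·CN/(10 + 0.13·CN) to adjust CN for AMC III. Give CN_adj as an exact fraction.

CN_adj = 108100/1111 ≈ 97.300

NRCS table: fallow, bare soil, soil group D → CN(II) = 94
CN(III) from CN(II)=94: (23·94)/(10 + 0.13·94) = 108100/1111 ≈ 97.300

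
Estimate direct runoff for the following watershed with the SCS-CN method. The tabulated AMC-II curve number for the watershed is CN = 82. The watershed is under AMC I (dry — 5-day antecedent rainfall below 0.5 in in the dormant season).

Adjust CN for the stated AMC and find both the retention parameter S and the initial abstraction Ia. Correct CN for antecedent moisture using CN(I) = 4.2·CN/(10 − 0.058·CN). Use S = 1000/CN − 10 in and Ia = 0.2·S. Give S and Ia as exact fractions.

S = 1500/287 in ≈ 5.226 in; Ia = 300/287 in ≈ 1.045 in

CN(I) from CN(II)=82: (4.2·82)/(10 − 0.058·82) = 28700/437 ≈ 65.675
S = 1000/(28700/437) − 10 = 1500/287 in ≈ 5.226 in
Ia = 0.2S: 0.2·5.226 = 1.045 in (exactly 300/287)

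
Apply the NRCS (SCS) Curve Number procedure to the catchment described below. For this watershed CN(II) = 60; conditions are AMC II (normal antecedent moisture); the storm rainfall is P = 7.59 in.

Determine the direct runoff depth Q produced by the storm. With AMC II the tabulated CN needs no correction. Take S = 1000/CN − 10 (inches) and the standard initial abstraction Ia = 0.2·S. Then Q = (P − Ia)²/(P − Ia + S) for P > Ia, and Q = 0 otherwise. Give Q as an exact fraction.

Q = 3523129/1163100 in ≈ 3.029 in

AMC II — tabulated CN = 60 applies directly.
S = 1000/60 − 10 = 20/3 in ≈ 6.667 in
Ia = 0.2·(20/3) = 4/3 in ≈ 1.333 in
Since P=7.590 > Ia=1.333: effective rainfall P−Ia = 1877/300 in
Q: (1877/300)² ÷ (3877/300) = 3523129/1163100 in (≈ 3.029 in)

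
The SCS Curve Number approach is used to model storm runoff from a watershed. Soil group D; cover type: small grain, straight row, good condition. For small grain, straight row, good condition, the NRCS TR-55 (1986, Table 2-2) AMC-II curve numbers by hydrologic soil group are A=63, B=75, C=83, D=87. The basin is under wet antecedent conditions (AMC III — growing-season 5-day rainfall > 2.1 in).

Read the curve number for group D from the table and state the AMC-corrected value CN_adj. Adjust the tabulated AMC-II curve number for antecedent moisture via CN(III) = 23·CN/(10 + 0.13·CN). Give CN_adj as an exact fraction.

CN_adj = 200100/2131 ≈ 93.900

NRCS table: small grain, straight row, good condition, soil group D → CN(II) = 87
Wet (AMC III): CN(III) = 23·87/(10 + 0.13·87) = 2001/(2131/100) = 200100/2131 ≈ 93.900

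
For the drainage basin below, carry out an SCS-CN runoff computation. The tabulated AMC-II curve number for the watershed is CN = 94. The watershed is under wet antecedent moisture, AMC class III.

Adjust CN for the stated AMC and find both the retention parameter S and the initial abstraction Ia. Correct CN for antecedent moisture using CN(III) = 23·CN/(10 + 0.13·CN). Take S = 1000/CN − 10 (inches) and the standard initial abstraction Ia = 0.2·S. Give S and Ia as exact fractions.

S = 300/1081 in ≈ 0.278 in; Ia = 60/1081 in ≈ 0.056 in

CN(III) from CN(II)=94: (23·94)/(10 + 0.13·94) = 108100/1111 ≈ 97.300
Retention S: 1000/CN − 10 with CN=97.300 → S = 300/1081 ≈ 0.278 in
Ia = 0.2·(300/1081) = 60/1081 in ≈ 0.056 in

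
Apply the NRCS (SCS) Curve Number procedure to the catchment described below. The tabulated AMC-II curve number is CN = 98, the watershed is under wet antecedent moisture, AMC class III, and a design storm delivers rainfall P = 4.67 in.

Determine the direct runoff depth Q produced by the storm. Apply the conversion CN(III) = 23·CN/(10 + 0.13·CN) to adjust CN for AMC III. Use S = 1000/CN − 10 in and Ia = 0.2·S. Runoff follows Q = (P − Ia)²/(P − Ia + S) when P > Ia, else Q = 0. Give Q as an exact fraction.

Q = 274899927481/60216624300 in ≈ 4.565 in

CN(III) from CN(II)=98: (23·98)/(10 + 0.13·98) = 112700/1137 ≈ 99.120
Max retention: S = 1000/(112700/1137) − 10 = 100/1127 in (≈ 0.089 in)
Ia = 0.2S: 0.2·0.089 = 0.018 in (exactly 20/1127)
P − Ia = 4.670 − 0.018 = 524309/112700 ≈ 4.652 in (> 0, runoff occurs)
Runoff Q = (P−Ia)²/(P−Ia+S) = (4.652)²/(4.652+0.089) = 274899927481/60216624300 ≈ 4.565 in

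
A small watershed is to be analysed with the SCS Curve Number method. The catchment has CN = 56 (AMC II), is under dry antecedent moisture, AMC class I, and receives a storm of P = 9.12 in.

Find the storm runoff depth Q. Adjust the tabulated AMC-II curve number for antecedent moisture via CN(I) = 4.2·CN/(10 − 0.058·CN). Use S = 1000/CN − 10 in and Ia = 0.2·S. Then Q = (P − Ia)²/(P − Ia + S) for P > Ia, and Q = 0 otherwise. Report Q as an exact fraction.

Q = 97673689/81324075 in ≈ 1.201 in

Adjust CN=56 to AMC I: 4.2·56/(10 − 0.058·56) → (1176/5) ÷ (844/125) = 7350/211 ≈ 34.834
Max retention: S = 1000/(7350/211) − 10 = 2750/147 in (≈ 18.707 in)
Initial abstraction Ia = S/5 = (2750/147)/5 = 550/147 ≈ 3.741 in
Excess rainfall: 9.120 − 3.741 = 5.379 in; P > Ia so Q > 0
Runoff Q = (P−Ia)²/(P−Ia+S) = (5.379)²/(5.379+18.707) = 97673689/81324075 ≈ 1.201 in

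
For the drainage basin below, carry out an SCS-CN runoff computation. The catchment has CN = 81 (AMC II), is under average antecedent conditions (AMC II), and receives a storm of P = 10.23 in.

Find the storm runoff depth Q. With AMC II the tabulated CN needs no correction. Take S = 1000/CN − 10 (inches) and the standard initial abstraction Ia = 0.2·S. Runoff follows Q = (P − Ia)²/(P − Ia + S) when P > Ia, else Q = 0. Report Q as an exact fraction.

CN(II) = 81; AMC II needs no correction.
Retention S: 1000/CN − 10 with CN=81.000 → S = 190/81 ≈ 2.346 in
Initial abstraction Ia = S/5 = (190/81)/5 = 38/81 ≈ 0.469 in
Since P=10.230 > Ia=0.469: effective rainfall P−Ia = 79063/8100 in
Q: (79063/8100)² ÷ (98063/8100) = 6250957969/794310300 in (≈ 7.870 in)

Q = 6250957969/794310300 in ≈ 7.870 in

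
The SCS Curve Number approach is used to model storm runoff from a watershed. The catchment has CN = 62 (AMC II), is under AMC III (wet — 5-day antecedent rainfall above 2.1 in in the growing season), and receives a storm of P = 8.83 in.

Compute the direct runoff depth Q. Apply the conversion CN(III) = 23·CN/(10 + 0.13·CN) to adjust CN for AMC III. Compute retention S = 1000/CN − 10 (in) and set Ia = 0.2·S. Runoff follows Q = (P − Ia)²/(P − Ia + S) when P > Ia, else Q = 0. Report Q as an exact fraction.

Adjust CN=62 to AMC III: 23·62/(10 + 0.13·62) → 1426 ÷ (903/50) = 71300/903 ≈ 78.959
Retention S: 1000/CN − 10 with CN=78.959 → S = 1900/713 ≈ 2.665 in
Ia = 0.2·(1900/713) = 380/713 in ≈ 0.533 in
Since P=8.830 > Ia=0.533: effective rainfall P−Ia = 591579/71300 in
Runoff Q = (P−Ia)²/(P−Ia+S) = (8.297)²/(8.297+2.665) = 349965713241/55726582700 ≈ 6.280 in

Q = 349965713241/55726582700 in ≈ 6.280 in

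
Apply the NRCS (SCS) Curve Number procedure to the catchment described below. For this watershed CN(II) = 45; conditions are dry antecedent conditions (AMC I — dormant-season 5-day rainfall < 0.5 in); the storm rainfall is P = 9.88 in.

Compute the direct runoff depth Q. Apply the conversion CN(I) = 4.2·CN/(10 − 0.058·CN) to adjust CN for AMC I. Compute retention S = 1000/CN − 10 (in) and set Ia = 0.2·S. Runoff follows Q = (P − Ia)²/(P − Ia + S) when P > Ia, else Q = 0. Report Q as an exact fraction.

Dry (AMC I): CN(I) = 4.2·45/(10 − 0.058·45) = 189/(739/100) = 18900/739 ≈ 25.575
S = 1000/(18900/739) − 10 = 5500/189 in ≈ 29.101 in
Ia = 0.2·(5500/189) = 1100/189 in ≈ 5.820 in
Since P=9.880 > Ia=5.820: effective rainfall P−Ia = 19183/4725 in
Q = (19183/4725)²/((19183/4725) + 5500/189) = (367987489/22325625)/(156683/4725) = 367987489/740327175 in ≈ 0.497 in

Q = 367987489/740327175 in ≈ 0.497 in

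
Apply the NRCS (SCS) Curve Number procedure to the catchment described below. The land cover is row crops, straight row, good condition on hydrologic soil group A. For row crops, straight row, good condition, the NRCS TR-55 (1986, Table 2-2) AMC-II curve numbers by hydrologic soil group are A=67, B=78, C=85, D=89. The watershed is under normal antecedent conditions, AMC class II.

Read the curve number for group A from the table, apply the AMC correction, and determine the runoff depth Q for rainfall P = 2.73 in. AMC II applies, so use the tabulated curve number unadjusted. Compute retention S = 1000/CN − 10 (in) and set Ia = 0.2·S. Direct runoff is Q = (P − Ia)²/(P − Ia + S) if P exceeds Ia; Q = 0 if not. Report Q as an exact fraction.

NRCS table: row crops, straight row, good condition, soil group A → CN(II) = 67
Average conditions: CN = 67 (no AMC adjustment).
S = 1000/67 − 10 = 330/67 in ≈ 4.925 in
Ia = 0.2S: 0.2·4.925 = 0.985 in (exactly 66/67)
Since P=2.730 > Ia=0.985: effective rainfall P−Ia = 11691/6700 in
Runoff Q = (P−Ia)²/(P−Ia+S) = (1.745)²/(1.745+4.925) = 45559827/99809900 ≈ 0.456 in

Q = 45559827/99809900 in ≈ 0.456 in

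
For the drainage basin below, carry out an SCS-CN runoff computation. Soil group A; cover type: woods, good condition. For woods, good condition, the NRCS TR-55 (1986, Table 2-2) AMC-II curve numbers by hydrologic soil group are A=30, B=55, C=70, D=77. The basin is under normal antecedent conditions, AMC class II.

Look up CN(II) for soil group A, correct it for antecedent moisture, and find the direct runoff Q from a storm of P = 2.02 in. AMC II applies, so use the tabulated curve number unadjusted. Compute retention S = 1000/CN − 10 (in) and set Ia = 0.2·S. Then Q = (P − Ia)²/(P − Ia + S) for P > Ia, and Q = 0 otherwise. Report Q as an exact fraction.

Q = 0 in ≈ 0.000 in

NRCS table: woods, good condition, soil group A → CN(II) = 30
Average conditions: CN = 30 (no AMC adjustment).
S = 1000/30 − 10 = 70/3 in ≈ 23.333 in
Initial abstraction Ia = S/5 = (70/3)/5 = 14/3 ≈ 4.667 in
P = 2.020 ≤ Ia = 4.667 in: entire storm abstracted, Q = 0.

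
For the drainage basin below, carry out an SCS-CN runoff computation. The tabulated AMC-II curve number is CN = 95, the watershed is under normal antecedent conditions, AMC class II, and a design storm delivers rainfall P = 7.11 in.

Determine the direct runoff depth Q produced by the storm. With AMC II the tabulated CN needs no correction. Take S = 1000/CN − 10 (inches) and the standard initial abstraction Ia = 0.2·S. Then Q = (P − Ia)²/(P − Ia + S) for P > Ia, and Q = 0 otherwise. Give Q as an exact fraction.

Q = 177129481/27187100 in ≈ 6.515 in

CN(II) = 95; AMC II needs no correction.
Retention S: 1000/CN − 10 with CN=95.000 → S = 10/19 ≈ 0.526 in
Initial abstraction Ia = S/5 = (10/19)/5 = 2/19 ≈ 0.105 in
Excess rainfall: 7.110 − 0.105 = 7.005 in; P > Ia so Q > 0
Q: (13309/1900)² ÷ (14309/1900) = 177129481/27187100 in (≈ 6.515 in)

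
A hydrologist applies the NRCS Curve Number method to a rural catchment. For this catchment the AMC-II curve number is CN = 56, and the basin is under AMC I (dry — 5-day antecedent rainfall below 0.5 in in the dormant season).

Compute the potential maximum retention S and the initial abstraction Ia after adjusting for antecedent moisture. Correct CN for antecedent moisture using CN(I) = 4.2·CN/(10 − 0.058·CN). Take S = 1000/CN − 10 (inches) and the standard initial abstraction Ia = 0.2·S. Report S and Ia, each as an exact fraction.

CN(I) from CN(II)=56: (4.2·56)/(10 − 0.058·56) = 7350/211 ≈ 34.834
Max retention: S = 1000/(7350/211) − 10 = 2750/147 in (≈ 18.707 in)
Ia = 0.2S: 0.2·18.707 = 3.741 in (exactly 550/147)

S = 2750/147 in ≈ 18.707 in; Ia = 550/147 in ≈ 3.741 in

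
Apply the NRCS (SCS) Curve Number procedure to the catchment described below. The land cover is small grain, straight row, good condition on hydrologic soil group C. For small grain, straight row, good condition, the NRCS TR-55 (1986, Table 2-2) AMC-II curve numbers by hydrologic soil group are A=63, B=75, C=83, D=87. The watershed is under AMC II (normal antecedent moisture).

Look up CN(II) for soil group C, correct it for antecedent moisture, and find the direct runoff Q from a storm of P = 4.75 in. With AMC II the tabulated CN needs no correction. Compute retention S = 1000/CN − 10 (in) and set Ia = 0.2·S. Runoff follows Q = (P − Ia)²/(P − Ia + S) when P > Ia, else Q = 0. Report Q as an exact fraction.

Q = 2076481/704172 in ≈ 2.949 in

NRCS table: small grain, straight row, good condition, soil group C → CN(II) = 83
CN(II) = 83; AMC II needs no correction.
Retention S: 1000/CN − 10 with CN=83.000 → S = 170/83 ≈ 2.048 in
Initial abstraction Ia = S/5 = (170/83)/5 = 34/83 ≈ 0.410 in
Excess rainfall: 4.750 − 0.410 = 4.340 in; P > Ia so Q > 0
Q: (1441/332)² ÷ (2121/332) = 2076481/704172 in (≈ 2.949 in)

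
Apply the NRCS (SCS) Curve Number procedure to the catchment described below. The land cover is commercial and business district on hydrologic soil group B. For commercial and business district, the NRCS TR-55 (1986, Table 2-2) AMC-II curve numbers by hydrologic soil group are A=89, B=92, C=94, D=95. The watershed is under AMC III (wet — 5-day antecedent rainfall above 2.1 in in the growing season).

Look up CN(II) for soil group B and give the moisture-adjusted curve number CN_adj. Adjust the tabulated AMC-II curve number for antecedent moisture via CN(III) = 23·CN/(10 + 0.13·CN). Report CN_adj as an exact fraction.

CN_adj = 52900/549 ≈ 96.357

NRCS table: commercial and business district, soil group B → CN(II) = 92
Wet (AMC III): CN(III) = 23·92/(10 + 0.13·92) = 2116/(549/25) = 52900/549 ≈ 96.357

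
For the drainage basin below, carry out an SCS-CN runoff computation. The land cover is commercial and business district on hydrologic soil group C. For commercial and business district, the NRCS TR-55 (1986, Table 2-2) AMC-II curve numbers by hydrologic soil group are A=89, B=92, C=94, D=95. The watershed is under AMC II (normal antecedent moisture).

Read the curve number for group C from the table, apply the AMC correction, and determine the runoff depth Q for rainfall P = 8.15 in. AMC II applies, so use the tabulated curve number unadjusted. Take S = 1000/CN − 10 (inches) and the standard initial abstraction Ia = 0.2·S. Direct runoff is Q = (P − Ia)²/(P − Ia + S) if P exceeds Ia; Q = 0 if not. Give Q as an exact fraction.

NRCS table: commercial and business district, soil group C → CN(II) = 94
Average conditions: CN = 94 (no AMC adjustment).
S = 1000/94 − 10 = 30/47 in ≈ 0.638 in
Ia = 0.2·(30/47) = 6/47 in ≈ 0.128 in
P − Ia = 8.150 − 0.128 = 7541/940 ≈ 8.022 in (> 0, runoff occurs)
Q = (7541/940)²/((7541/940) + 30/47) = (56866681/883600)/(8141/940) = 56866681/7652540 in ≈ 7.431 in

Q = 56866681/7652540 in ≈ 7.431 in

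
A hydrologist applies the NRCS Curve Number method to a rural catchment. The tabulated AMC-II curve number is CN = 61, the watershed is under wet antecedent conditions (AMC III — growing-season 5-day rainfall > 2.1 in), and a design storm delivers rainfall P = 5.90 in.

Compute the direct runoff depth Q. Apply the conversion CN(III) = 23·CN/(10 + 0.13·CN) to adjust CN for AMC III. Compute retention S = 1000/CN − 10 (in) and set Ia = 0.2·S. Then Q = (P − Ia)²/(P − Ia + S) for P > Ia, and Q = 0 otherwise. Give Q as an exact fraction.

Wet (AMC III): CN(III) = 23·61/(10 + 0.13·61) = 1403/(1793/100) = 140300/1793 ≈ 78.249
S = 1000/(140300/1793) − 10 = 3900/1403 in ≈ 2.780 in
Ia = 0.2S: 0.2·2.780 = 0.556 in (exactly 780/1403)
Excess rainfall: 5.900 − 0.556 = 5.344 in; P > Ia so Q > 0
Q = (74977/14030)²/((74977/14030) + 3900/1403) = (5621550529/196840900)/(113977/14030) = 5621550529/1599097310 in ≈ 3.515 in

Q = 5621550529/1599097310 in ≈ 3.515 in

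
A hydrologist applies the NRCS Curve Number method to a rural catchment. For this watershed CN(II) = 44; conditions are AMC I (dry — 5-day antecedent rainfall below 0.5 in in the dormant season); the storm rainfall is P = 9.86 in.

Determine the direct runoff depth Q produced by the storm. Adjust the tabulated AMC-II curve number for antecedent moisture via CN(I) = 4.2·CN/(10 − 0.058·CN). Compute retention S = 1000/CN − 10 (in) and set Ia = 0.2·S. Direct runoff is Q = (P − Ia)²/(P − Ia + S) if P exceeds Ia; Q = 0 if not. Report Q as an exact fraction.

Q = 39300361/92843850 in ≈ 0.423 in

Adjust CN=44 to AMC I: 4.2·44/(10 − 0.058·44) → (924/5) ÷ (931/125) = 3300/133 ≈ 24.812
Retention S: 1000/CN − 10 with CN=24.812 → S = 1000/33 ≈ 30.303 in
Initial abstraction Ia = S/5 = (1000/33)/5 = 200/33 ≈ 6.061 in
P − Ia = 9.860 − 6.061 = 6269/1650 ≈ 3.799 in (> 0, runoff occurs)
Runoff Q = (P−Ia)²/(P−Ia+S) = (3.799)²/(3.799+30.303) = 39300361/92843850 ≈ 0.423 in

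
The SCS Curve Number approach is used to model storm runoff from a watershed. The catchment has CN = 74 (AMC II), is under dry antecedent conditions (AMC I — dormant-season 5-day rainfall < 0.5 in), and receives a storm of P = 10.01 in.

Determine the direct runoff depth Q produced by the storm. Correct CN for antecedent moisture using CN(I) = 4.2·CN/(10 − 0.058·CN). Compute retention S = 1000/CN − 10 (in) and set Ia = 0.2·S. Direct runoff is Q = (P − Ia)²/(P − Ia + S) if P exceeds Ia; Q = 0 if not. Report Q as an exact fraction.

Dry (AMC I): CN(I) = 4.2·74/(10 − 0.058·74) = (1554/5)/(1427/250) = 77700/1427 ≈ 54.450
S = 1000/(77700/1427) − 10 = 6500/777 in ≈ 8.366 in
Ia = 0.2·(6500/777) = 1300/777 in ≈ 1.673 in
P − Ia = 10.010 − 1.673 = 647777/77700 ≈ 8.337 in (> 0, runoff occurs)
Q: (647777/77700)² ÷ (1297777/77700) = 32278080133/7756713300 in (≈ 4.161 in)

Q = 32278080133/7756713300 in ≈ 4.161 in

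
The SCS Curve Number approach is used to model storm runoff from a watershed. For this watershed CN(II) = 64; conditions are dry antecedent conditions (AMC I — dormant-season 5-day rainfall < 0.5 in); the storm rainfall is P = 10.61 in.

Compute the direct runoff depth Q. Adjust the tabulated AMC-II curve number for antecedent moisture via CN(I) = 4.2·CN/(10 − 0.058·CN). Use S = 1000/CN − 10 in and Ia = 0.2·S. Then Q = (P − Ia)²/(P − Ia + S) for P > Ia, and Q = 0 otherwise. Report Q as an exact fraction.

Adjust CN=64 to AMC I: 4.2·64/(10 − 0.058·64) → (1344/5) ÷ (786/125) = 5600/131 ≈ 42.748
Max retention: S = 1000/(5600/131) − 10 = 375/28 in (≈ 13.393 in)
Ia = 0.2·(375/28) = 75/28 in ≈ 2.679 in
Excess rainfall: 10.610 − 2.679 = 7.931 in; P > Ia so Q > 0
Q = (1388/175)²/((1388/175) + 375/28) = (1926544/30625)/(14927/700) = 7706176/2612225 in ≈ 2.950 in

Q = 7706176/2612225 in ≈ 2.950 in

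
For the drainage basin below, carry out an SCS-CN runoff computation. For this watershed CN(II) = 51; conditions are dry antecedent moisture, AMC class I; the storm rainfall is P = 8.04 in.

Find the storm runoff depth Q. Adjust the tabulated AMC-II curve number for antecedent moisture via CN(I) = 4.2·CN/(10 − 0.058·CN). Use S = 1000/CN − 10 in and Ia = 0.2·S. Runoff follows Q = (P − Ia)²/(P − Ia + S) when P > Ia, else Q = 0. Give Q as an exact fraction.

Q = 175642009/385380225 in ≈ 0.456 in

Dry (AMC I): CN(I) = 4.2·51/(10 − 0.058·51) = (1071/5)/(3521/500) = 15300/503 ≈ 30.417
Retention S: 1000/CN − 10 with CN=30.417 → S = 3500/153 ≈ 22.876 in
Ia = 0.2S: 0.2·22.876 = 4.575 in (exactly 700/153)
Excess rainfall: 8.040 − 4.575 = 3.465 in; P > Ia so Q > 0
Q: (13253/3825)² ÷ (100753/3825) = 175642009/385380225 in (≈ 0.456 in)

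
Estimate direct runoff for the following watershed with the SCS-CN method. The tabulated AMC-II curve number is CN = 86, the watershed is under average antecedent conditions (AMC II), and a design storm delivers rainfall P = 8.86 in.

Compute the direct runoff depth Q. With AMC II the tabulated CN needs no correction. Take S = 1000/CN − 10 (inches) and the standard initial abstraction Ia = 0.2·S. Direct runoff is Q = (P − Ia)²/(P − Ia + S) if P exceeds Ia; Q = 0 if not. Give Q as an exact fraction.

Q = 336685801/46975350 in ≈ 7.167 in

CN(II) = 86; AMC II needs no correction.
S = 1000/86 − 10 = 70/43 in ≈ 1.628 in
Ia = 0.2·(70/43) = 14/43 in ≈ 0.326 in
Excess rainfall: 8.860 − 0.326 = 8.534 in; P > Ia so Q > 0
Q: (18349/2150)² ÷ (21849/2150) = 336685801/46975350 in (≈ 7.167 in)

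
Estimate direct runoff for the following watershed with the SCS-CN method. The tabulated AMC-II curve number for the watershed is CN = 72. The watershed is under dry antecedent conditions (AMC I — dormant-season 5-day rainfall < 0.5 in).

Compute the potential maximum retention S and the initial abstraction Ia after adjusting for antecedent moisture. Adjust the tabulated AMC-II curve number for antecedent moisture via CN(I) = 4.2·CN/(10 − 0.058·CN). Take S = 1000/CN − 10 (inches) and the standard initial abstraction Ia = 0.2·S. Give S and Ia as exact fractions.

S = 250/27 in ≈ 9.259 in; Ia = 50/27 in ≈ 1.852 in

Adjust CN=72 to AMC I: 4.2·72/(10 − 0.058·72) → (1512/5) ÷ (728/125) = 675/13 ≈ 51.923
Max retention: S = 1000/(675/13) − 10 = 250/27 in (≈ 9.259 in)
Ia = 0.2·(250/27) = 50/27 in ≈ 1.852 in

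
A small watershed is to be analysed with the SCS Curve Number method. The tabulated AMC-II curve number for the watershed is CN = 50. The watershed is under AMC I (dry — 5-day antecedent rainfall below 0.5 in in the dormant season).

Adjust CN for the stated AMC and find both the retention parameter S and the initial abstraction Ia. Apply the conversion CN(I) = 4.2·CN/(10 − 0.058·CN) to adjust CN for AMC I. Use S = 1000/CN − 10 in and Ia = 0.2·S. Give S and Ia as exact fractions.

Dry (AMC I): CN(I) = 4.2·50/(10 − 0.058·50) = 210/(71/10) = 2100/71 ≈ 29.577
Retention S: 1000/CN − 10 with CN=29.577 → S = 500/21 ≈ 23.810 in
Ia = 0.2S: 0.2·23.810 = 4.762 in (exactly 100/21)

S = 500/21 in ≈ 23.810 in; Ia = 100/21 in ≈ 4.762 in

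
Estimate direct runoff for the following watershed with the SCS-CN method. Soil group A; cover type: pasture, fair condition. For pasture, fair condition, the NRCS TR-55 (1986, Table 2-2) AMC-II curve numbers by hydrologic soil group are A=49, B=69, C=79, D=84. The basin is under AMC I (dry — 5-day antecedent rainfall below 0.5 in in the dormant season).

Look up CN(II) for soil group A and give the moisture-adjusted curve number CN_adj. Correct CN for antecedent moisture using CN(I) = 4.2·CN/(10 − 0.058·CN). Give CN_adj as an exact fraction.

NRCS table: pasture, fair condition, soil group A → CN(II) = 49
Adjust CN=49 to AMC I: 4.2·49/(10 − 0.058·49) → (1029/5) ÷ (3579/500) = 34300/1193 ≈ 28.751

CN_adj = 34300/1193 ≈ 28.751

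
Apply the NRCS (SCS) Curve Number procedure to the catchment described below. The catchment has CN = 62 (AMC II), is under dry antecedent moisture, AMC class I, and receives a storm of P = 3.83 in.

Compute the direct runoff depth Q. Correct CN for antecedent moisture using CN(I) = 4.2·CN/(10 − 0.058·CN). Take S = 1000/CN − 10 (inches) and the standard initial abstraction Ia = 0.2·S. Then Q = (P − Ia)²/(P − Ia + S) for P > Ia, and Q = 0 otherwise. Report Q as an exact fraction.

Q = 3520404889/65707578300 in ≈ 0.054 in

Adjust CN=62 to AMC I: 4.2·62/(10 − 0.058·62) → (1302/5) ÷ (1601/250) = 65100/1601 ≈ 40.662
S = 1000/(65100/1601) − 10 = 9500/651 in ≈ 14.593 in
Ia = 0.2S: 0.2·14.593 = 2.919 in (exactly 1900/651)
Excess rainfall: 3.830 − 2.919 = 0.911 in; P > Ia so Q > 0
Q = (59333/65100)²/((59333/65100) + 9500/651) = (3520404889/4238010000)/(1009333/65100) = 3520404889/65707578300 in ≈ 0.054 in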